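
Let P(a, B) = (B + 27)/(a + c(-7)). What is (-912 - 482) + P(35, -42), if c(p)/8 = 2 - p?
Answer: -149173/107 ≈ -1394.1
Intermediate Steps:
c(p) = 16 - 8*p (c(p) = 8*(2 - p) = 16 - 8*p)
P(a, B) = (27 + B)/(72 + a) (P(a, B) = (B + 27)/(a + (16 - 8*(-7))) = (27 + B)/(a + (16 + 56)) = (27 + B)/(a + 72) = (27 + B)/(72 + a))
(-912 - 482) + P(35, -42) = (-912 - 482) + (27 - 42)/(72 + 35) = -1394 - 15/107 = -149173/107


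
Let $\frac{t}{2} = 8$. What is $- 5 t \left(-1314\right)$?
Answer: $105120$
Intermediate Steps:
$t = 16$ ($t = 2 \cdot 8 = 16$)
$- 5 t \left(-1314\right) = \left(-5\right) 16 \left(-1314\right) = \left(-80\right) \left(-1314\right) = 105120$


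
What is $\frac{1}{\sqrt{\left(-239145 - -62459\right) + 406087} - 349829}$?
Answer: $- \frac{349829}{122380099840} - \frac{3 \sqrt{25489}}{122380099840} \approx -2.8625 \cdot 10^{-6}$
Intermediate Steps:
$\frac{1}{\sqrt{\left(-239145 - -62459\right) + 406087} - 349829} = \frac{1}{\sqrt{\left(-239145 + 62459\right) + 406087} - 349829} = \frac{1}{\sqrt{-176686 + 406087} - 349829} = \frac{1}{\sqrt{229401} - 349829} = \frac{1}{3 \sqrt{25489} - 349829} = \frac{1}{-349829 + 3 \sqrt{25489}}$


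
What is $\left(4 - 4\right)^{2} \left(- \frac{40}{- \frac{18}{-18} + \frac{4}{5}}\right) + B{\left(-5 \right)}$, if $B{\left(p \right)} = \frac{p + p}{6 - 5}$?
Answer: $-10$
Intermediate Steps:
$B{\left(p \right)} = 2 p$ ($B{\left(p \right)} = \frac{2 p}{1} = 2 p 1 = 2 p$)
$\left(4 - 4\right)^{2} \left(- \frac{40}{- \frac{18}{-18} + \frac{4}{5}}\right) + B{\left(-5 \right)} = \left(4 - 4\right)^{2} \left(- \frac{40}{- \frac{18}{-18} + \frac{4}{5}}\right) + 2 \left(-5\right) = 0^{2} \left(- \frac{40}{\left(-18\right) \left(- \frac{1}{18}\right) + 4 \cdot \frac{1}{5}}\right) - 10 = 0 \left(- \frac{40}{1 + \frac{4}{5}}\right) - 10 = 0 \left(- \frac{40}{\frac{9}{5}}\right) - 10 = 0 \left(\left(-40\right) \frac{5}{9}\right) - 10 = 0 \left(- \frac{200}{9}\right) - 10 = 0 - 10 = -10$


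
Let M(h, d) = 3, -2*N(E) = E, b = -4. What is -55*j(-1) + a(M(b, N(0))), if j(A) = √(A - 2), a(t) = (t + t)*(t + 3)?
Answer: 36 - 55*I*√3 ≈ 36.0 - 95.263*I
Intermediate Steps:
N(E) = -E/2
a(t) = 2*t*(3 + t) (a(t) = (2*t)*(3 + t) = 2*t*(3 + t))
j(A) = √(-2 + A)
-55*j(-1) + a(M(b, N(0))) = -55*√(-2 - 1) + 2*3*(3 + 3) = -55*I*√3 + 2*3*6 = -55*I*√3 + 36 = 36 - 55*I*√3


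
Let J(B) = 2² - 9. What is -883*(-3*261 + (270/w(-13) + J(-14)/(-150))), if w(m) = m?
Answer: 276782531/390 ≈ 7.0970e+5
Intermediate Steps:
J(B) = -5 (J(B) = 4 - 9 = -5)
-883*(-3*261 + (270/w(-13) + J(-14)/(-150))) = -883*(-3*261 + (270/(-13) - 5/(-150))) = -883*(-783 + (270*(-1/13) - 5*(-1/150))) = -883*(-783 + (-270/13 + 1/30)) = -883*(-783 - 8087/390) = -883*(-313457/390) = 276782531/390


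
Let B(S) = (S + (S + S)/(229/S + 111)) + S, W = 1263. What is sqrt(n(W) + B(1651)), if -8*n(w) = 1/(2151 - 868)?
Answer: sqrt(738593304090210045930)/470835340 ≈ 57.721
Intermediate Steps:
B(S) = 2*S + 2*S/(111 + 229/S) (B(S) = (S + (2*S)/(111 + 229/S)) + S = (S + 2*S/(111 + 229/S)) + S = 2*S + 2*S/(111 + 229/S))
n(w) = -1/10264 (n(w) = -1/(8*(2151 - 868)) = -1/8/1283 = -1/8*1/1283 = -1/10264)
sqrt(n(W) + B(1651)) = sqrt(-1/10264 + 2*1651*(229 + 112*1651)/(229 + 111*1651)) = sqrt(-1/10264 + 2*1651*(229 + 184912)/(229 + 183261)) = sqrt(-1/10264 + 2*1651*185141/183490) = sqrt(-1/10264 + 2*1651*(1/183490)*185141) = sqrt(-1/10264 + 305667791/91745) = sqrt(3137374115079/941670680) = sqrt(738593304090210045930)/470835340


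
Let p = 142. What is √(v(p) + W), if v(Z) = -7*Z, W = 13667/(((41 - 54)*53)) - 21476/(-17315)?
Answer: I*√144118424847397585/11930035 ≈ 31.821*I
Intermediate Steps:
W = -221847141/11930035 (W = 13667/((-13*53)) - 21476*(-1/17315) = 13667/(-689) + 21476/17315 = 13667*(-1/689) + 21476/17315 = -13667/689 + 21476/17315 = -221847141/11930035 ≈ -18.596)
√(v(p) + W) = √(-7*142 - 221847141/11930035) = √(-994 - 221847141/11930035) = √(-12080301931/11930035) = I*√144118424847397585/11930035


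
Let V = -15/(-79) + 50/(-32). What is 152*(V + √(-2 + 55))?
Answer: -32965/158 + 152*√53 ≈ 897.94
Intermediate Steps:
V = -1735/1264 (V = -15*(-1/79) + 50*(-1/32) = 15/79 - 25/16 = -1735/1264 ≈ -1.3726)
152*(V + √(-2 + 55)) = 152*(-1735/1264 + √(-2 + 55)) = 152*(-1735/1264 + √53) = -32965/158 + 152*√53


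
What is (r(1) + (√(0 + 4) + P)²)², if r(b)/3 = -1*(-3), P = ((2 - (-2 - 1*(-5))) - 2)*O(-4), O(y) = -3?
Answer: 16900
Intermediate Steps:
P = 9 (P = ((2 - (-2 - 1*(-5))) - 2)*(-3) = ((2 - (-2 + 5)) - 2)*(-3) = ((2 - 1*3) - 2)*(-3) = ((2 - 3) - 2)*(-3) = (-1 - 2)*(-3) = -3*(-3) = 9)
r(b) = 9 (r(b) = 3*(-1*(-3)) = 3*3 = 9)
(r(1) + (√(0 + 4) + P)²)² = (9 + (√(0 + 4) + 9)²)² = (9 + (√4 + 9)²)² = (9 + (2 + 9)²)² = (9 + 11²)² = (9 + 121)² = 130² = 16900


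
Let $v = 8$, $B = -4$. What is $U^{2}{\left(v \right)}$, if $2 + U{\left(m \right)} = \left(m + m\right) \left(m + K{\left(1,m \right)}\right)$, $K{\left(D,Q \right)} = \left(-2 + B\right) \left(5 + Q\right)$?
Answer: $1258884$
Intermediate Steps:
$K{\left(D,Q \right)} = -30 - 6 Q$ ($K{\left(D,Q \right)} = \left(-2 - 4\right) \left(5 + Q\right) = - 6 \left(5 + Q\right) = -30 - 6 Q$)
$U{\left(m \right)} = -2 + 2 m \left(-30 - 5 m\right)$ ($U{\left(m \right)} = -2 + \left(m + m\right) \left(m - \left(30 + 6 m\right)\right) = -2 + 2 m \left(-30 - 5 m\right)$)
$U^{2}{\left(v \right)} = \left(-2 - 480 - 10 \cdot 8^{2}\right)^{2} = \left(-2 - 480 - 640\right)^{2} = \left(-1122\right)^{2} = 1258884$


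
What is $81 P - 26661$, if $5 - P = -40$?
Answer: $-23016$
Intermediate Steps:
$P = 45$ ($P = 5 - -40 = 5 + 40 = 45$)
$81 P - 26661 = 81 \cdot 45 - 26661 = 3645 - 26661 = -23016$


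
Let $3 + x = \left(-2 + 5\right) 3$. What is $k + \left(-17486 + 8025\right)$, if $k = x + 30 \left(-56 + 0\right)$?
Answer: $-11135$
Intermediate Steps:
$x = 6$ ($x = -3 + \left(-2 + 5\right) 3 = -3 + 3 \cdot 3 = -3 + 9 = 6$)
$k = -1674$ ($k = 6 + 30 \left(-56 + 0\right) = 6 + 30 \left(-56\right) = 6 - 1680 = -1674$)
$k + \left(-17486 + 8025\right) = -1674 + \left(-17486 + 8025\right) = -1674 - 9461 = -11135$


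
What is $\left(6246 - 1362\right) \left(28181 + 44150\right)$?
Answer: $353264604$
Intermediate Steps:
$\left(6246 - 1362\right) \left(28181 + 44150\right) = 4884 \cdot 72331 = 353264604$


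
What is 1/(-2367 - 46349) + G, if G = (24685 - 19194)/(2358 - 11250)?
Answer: -879962/1424943 ≈ -0.61754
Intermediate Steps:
G = -289/468 (G = 5491/(-8892) = 5491*(-1/8892) = -289/468 ≈ -0.61752)
1/(-2367 - 46349) + G = 1/(-2367 - 46349) - 289/468 = 1/(-48716) - 289/468 = -1/48716 - 289/468 = -879962/1424943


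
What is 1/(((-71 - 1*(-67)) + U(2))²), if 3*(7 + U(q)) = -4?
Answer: 9/1369 ≈ 0.0065741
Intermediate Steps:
U(q) = -25/3 (U(q) = -7 + (⅓)*(-4) = -7 - 4/3 = -25/3)
1/(((-71 - 1*(-67)) + U(2))²) = 1/(((-71 - 1*(-67)) - 25/3)²) = 1/(((-71 + 67) - 25/3)²) = 1/((-4 - 25/3)²) = 1/((-37/3)²) = 1/(1369/9) = 9/1369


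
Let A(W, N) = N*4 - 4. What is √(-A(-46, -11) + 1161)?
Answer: √1209 ≈ 34.771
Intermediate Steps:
A(W, N) = -4 + 4*N (A(W, N) = 4*N - 4 = -4 + 4*N)
√(-A(-46, -11) + 1161) = √(-(-4 + 4*(-11)) + 1161) = √(-(-4 - 44) + 1161) = √(-1*(-48) + 1161) = √(48 + 1161) = √1209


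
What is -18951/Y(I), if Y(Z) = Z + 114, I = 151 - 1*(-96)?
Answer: -18951/361 ≈ -52.496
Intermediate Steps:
I = 247 (I = 151 + 96 = 247)
Y(Z) = 114 + Z
-18951/Y(I) = -18951/(114 + 247) = -18951/361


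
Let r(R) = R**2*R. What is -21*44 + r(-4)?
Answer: -988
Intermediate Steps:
r(R) = R**3
-21*44 + r(-4) = -21*44 + (-4)**3 = -924 - 64 = -988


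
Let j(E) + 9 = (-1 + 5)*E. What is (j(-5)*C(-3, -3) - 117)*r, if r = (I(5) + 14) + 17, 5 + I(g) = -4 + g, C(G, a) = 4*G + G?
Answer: 8586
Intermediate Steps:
C(G, a) = 5*G
I(g) = -9 + g (I(g) = -5 + (-4 + g) = -9 + g)
j(E) = -9 + 4*E (j(E) = -9 + (-1 + 5)*E = -9 + 4*E)
r = 27 (r = ((-9 + 5) + 14) + 17 = (-4 + 14) + 17 = 10 + 17 = 27)
(j(-5)*C(-3, -3) - 117)*r = ((-9 + 4*(-5))*(5*(-3)) - 117)*27 = ((-9 - 20)*(-15) - 117)*27 = (-29*(-15) - 117)*27 = (435 - 117)*27 = 318*27 = 8586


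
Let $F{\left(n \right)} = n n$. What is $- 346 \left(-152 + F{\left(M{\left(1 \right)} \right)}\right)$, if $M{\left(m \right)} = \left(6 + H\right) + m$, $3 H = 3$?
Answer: $30448$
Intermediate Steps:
$H = 1$ ($H = \frac{1}{3} \cdot 3 = 1$)
$M{\left(m \right)} = 7 + m$ ($M{\left(m \right)} = \left(6 + 1\right) + m = 7 + m$)
$F{\left(n \right)} = n^{2}$
$- 346 \left(-152 + F{\left(M{\left(1 \right)} \right)}\right) = - 346 \left(-152 + \left(7 + 1\right)^{2}\right) = - 346 \left(-152 + 8^{2}\right) = - 346 \left(-152 + 64\right) = \left(-346\right) \left(-88\right) = 30448$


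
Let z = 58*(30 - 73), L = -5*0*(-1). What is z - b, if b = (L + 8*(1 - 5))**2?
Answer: -3518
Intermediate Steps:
L = 0 (L = 0*(-1) = 0)
z = -2494 (z = 58*(-43) = -2494)
b = 1024 (b = (0 + 8*(1 - 5))**2 = (0 + 8*(-4))**2 = (0 - 32)**2 = (-32)**2 = 1024)
z - b = -2494 - 1*1024 = -2494 - 1024 = -3518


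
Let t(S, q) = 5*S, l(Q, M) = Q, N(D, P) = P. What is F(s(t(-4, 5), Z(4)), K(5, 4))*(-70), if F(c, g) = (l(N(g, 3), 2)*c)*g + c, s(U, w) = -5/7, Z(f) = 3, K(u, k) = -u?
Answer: -700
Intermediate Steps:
s(U, w) = -5/7 (s(U, w) = -5*⅐ = -5/7)
F(c, g) = c + 3*c*g (F(c, g) = (3*c)*g + c = 3*c*g + c = c + 3*c*g)
F(s(t(-4, 5), Z(4)), K(5, 4))*(-70) = -5*(1 + 3*(-1*5))/7*(-70) = -5*(1 + 3*(-5))/7*(-70) = -5*(1 - 15)/7*(-70) = -5/7*(-14)*(-70) = 10*(-70) = -700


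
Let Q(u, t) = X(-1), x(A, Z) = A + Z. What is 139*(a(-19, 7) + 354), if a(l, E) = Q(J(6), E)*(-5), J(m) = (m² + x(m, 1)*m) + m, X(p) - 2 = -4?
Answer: 50596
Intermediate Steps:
X(p) = -2 (X(p) = 2 - 4 = -2)
J(m) = m + m² + m*(1 + m) (J(m) = (m² + (m + 1)*m) + m = (m² + (1 + m)*m) + m = (m² + m*(1 + m)) + m = m + m² + m*(1 + m))
Q(u, t) = -2
a(l, E) = 10 (a(l, E) = -2*(-5) = 10)
139*(a(-19, 7) + 354) = 139*(10 + 354) = 139*364 = 50596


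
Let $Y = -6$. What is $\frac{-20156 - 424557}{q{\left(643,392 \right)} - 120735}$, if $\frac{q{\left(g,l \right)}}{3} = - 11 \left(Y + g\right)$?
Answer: $\frac{444713}{141756} \approx 3.1372$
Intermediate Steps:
$q{\left(g,l \right)} = 198 - 33 g$ ($q{\left(g,l \right)} = 3 \left(- 11 \left(-6 + g\right)\right) = 3 \left(66 - 11 g\right) = 198 - 33 g$)
$\frac{-20156 - 424557}{q{\left(643,392 \right)} - 120735} = \frac{-20156 - 424557}{\left(198 - 21219\right) - 120735} = - \frac{444713}{\left(198 - 21219\right) - 120735} = - \frac{444713}{-21021 - 120735} = - \frac{444713}{-141756} = \left(-444713\right) \left(- \frac{1}{141756}\right) = \frac{444713}{141756}$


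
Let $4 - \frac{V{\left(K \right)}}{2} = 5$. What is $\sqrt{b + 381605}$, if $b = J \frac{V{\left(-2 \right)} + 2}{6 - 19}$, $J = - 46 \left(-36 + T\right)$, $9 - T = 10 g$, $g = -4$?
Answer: $\sqrt{381605} \approx 617.74$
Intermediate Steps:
$V{\left(K \right)} = -2$ ($V{\left(K \right)} = 8 - 10 = -2$)
$T = 49$ ($T = 9 - 10 \left(-4\right) = 9 - -40 = 9 + 40 = 49$)
$J = -598$ ($J = - 46 \left(-36 + 49\right) = \left(-46\right) 13 = -598$)
$b = 0$ ($b = - 598 \frac{-2 + 2}{6 - 19} = - 598 \frac{0}{-13} = - 598 \cdot 0 \left(- \frac{1}{13}\right) = \left(-598\right) 0 = 0$)
$\sqrt{b + 381605} = \sqrt{0 + 381605} = \sqrt{381605}$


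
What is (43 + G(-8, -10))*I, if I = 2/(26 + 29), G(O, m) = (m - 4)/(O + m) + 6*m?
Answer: -292/495 ≈ -0.58990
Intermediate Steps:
G(O, m) = 6*m + (-4 + m)/(O + m) (G(O, m) = (-4 + m)/(O + m) + 6*m = 6*m + (-4 + m)/(O + m))
I = 2/55 ≈ 0.036364
(43 + G(-8, -10))*I = (43 + (-4 - 10 + 6*(-10)**2 + 6*(-8)*(-10))/(-8 - 10))*(2/55) = (43 + (-4 - 10 + 6*100 + 480)/(-18))*(2/55) = (43 - (-4 - 10 + 600 + 480)/18)*(2/55) = (43 - 1/18*1066)*(2/55) = (43 - 533/9)*(2/55) = -146/9*2/55 = -292/495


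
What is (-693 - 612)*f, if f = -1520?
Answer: 1983600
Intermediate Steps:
(-693 - 612)*f = (-693 - 612)*(-1520) = -1305*(-1520) = 1983600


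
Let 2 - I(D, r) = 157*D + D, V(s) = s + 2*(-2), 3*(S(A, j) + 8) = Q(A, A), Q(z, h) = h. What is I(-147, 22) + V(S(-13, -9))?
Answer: 69635/3 ≈ 23212.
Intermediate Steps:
S(A, j) = -8 + A/3
V(s) = -4 + s (V(s) = s - 4 = -4 + s)
I(D, r) = 2 - 158*D (I(D, r) = 2 - (157*D + D) = 2 - 158*D)
I(-147, 22) + V(S(-13, -9)) = (2 - 158*(-147)) + (-4 + (-8 + (⅓)*(-13))) = (2 + 23226) + (-4 + (-8 - 13/3)) = 23228 + (-4 - 37/3) = 23228 - 49/3 = 69635/3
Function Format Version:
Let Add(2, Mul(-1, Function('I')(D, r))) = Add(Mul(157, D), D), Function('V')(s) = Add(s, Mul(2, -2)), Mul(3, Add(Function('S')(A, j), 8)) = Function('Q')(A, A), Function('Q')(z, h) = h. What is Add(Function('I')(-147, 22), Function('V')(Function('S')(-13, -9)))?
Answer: Rational(69635, 3) ≈ 23212.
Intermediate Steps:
Function('S')(A, j) = Add(-8, Mul(Rational(1, 3), A))
Function('V')(s) = Add(-4, s) (Function('V')(s) = Add(s, -4) = Add(-4, s))
Function('I')(D, r) = Add(2, Mul(-158, D)) (Function('I')(D, r) = Add(2, Mul(-1, Add(Mul(157, D), D))) = Add(2, Mul(-1, Mul(158, D))) = Add(2, Mul(-158, D)))
Add(Function('I')(-147, 22), Function('V')(Function('S')(-13, -9))) = Add(Add(2, Mul(-158, -147)), Add(-4, Add(-8, Mul(Rational(1, 3), -13)))) = Add(Add(2, 23226), Add(-4, Add(-8, Rational(-13, 3)))) = Add(23228, Add(-4, Rational(-37, 3))) = Add(23228, Rational(-49, 3)) = Rational(69635, 3)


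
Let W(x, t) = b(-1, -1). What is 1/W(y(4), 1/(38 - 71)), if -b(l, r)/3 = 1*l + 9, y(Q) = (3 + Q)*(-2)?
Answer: -1/24 ≈ -0.041667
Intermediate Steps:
y(Q) = -6 - 2*Q
b(l, r) = -27 - 3*l (b(l, r) = -3*(1*l + 9) = -3*(l + 9) = -3*(9 + l) = -27 - 3*l)
W(x, t) = -24 (W(x, t) = -27 - 3*(-1) = -27 + 3 = -24)
1/W(y(4), 1/(38 - 71)) = 1/(-24) = -1/24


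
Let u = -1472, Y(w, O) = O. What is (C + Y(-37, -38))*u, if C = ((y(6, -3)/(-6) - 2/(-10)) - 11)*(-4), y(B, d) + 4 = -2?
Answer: -8832/5 ≈ -1766.4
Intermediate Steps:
y(B, d) = -6 (y(B, d) = -4 - 2 = -6)
C = 196/5 (C = ((-6/(-6) - 2/(-10)) - 11)*(-4) = ((-6*(-1/6) - 2*(-1/10)) - 11)*(-4) = ((1 + 1/5) - 11)*(-4) = (6/5 - 11)*(-4) = -49/5*(-4) = 196/5 ≈ 39.200)
(C + Y(-37, -38))*u = (196/5 - 38)*(-1472) = (6/5)*(-1472) = -8832/5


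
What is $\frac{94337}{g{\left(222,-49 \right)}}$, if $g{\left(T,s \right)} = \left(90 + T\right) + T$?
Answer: $\frac{94337}{534} \approx 176.66$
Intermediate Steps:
$g{\left(T,s \right)} = 90 + 2 T$
$\frac{94337}{g{\left(222,-49 \right)}} = \frac{94337}{90 + 2 \cdot 222} = \frac{94337}{90 + 444} = \frac{94337}{534}$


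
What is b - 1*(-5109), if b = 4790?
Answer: 9899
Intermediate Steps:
b - 1*(-5109) = 4790 - 1*(-5109) = 4790 + 5109 = 9899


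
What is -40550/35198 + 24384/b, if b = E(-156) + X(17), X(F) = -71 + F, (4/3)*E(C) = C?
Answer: -144200347/1003143 ≈ -143.75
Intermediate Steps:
E(C) = 3*C/4
b = -171 (b = (3/4)*(-156) + (-71 + 17) = -117 - 54 = -171)
-40550/35198 + 24384/b = -40550/35198 + 24384/(-171) = -40550*1/35198 + 24384*(-1/171) = -20275/17599 - 8128/57 = -144200347/1003143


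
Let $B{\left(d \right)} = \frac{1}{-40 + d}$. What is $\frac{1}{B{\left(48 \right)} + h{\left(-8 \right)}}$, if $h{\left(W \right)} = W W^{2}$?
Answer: $- \frac{8}{4095} \approx -0.0019536$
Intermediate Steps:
$h{\left(W \right)} = W^{3}$
$\frac{1}{B{\left(48 \right)} + h{\left(-8 \right)}} = \frac{1}{\frac{1}{-40 + 48} + \left(-8\right)^{3}} = \frac{1}{\frac{1}{8} - 512} = \frac{1}{- \frac{4095}{8}} = - \frac{8}{4095}$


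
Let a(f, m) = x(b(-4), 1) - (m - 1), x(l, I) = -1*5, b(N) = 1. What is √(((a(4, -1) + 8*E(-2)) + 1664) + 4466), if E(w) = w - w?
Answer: √6127 ≈ 78.275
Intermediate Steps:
x(l, I) = -5
E(w) = 0
a(f, m) = -4 - m (a(f, m) = -5 - (m - 1) = -5 - (-1 + m) = -5 + (1 - m) = -4 - m)
√(((a(4, -1) + 8*E(-2)) + 1664) + 4466) = √((((-4 - 1*(-1)) + 8*0) + 1664) + 4466) = √((((-4 + 1) + 0) + 1664) + 4466) = √(((-3 + 0) + 1664) + 4466) = √((-3 + 1664) + 4466) = √(1661 + 4466) = √6127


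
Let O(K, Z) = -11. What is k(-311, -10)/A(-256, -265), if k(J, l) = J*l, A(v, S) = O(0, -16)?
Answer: -3110/11 ≈ -282.73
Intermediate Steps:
A(v, S) = -11
k(-311, -10)/A(-256, -265) = -311*(-10)/(-11) = 3110*(-1/11) = -3110/11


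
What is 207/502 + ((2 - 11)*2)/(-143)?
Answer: 38637/71786 ≈ 0.53823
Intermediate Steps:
207/502 + ((2 - 11)*2)/(-143) = 207*(1/502) - 9*2*(-1/143) = 207/502 - 18*(-1/143) = 207/502 + 18/143 = 38637/71786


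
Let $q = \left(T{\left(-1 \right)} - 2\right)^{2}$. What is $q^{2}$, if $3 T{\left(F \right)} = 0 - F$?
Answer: $\frac{625}{81} \approx 7.716$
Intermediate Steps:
$T{\left(F \right)} = - \frac{F}{3}$ ($T{\left(F \right)} = \frac{0 - F}{3} = \frac{\left(-1\right) F}{3} = - \frac{F}{3}$)
$q = \frac{25}{9}$ ($q = \left(\left(- \frac{1}{3}\right) \left(-1\right) - 2\right)^{2} = \left(\frac{1}{3} - 2\right)^{2} = \left(- \frac{5}{3}\right)^{2} = \frac{25}{9} \approx 2.7778$)
$q^{2} = \left(\frac{25}{9}\right)^{2} = \frac{625}{81}$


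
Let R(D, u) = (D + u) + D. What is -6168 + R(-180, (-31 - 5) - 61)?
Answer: -6625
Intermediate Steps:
R(D, u) = u + 2*D
-6168 + R(-180, (-31 - 5) - 61) = -6168 + (((-31 - 5) - 61) + 2*(-180)) = -6168 + ((-36 - 61) - 360) = -6168 + (-97 - 360) = -6168 - 457 = -6625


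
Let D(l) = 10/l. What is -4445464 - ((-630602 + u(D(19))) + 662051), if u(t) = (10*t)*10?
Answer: -85062347/19 ≈ -4.4770e+6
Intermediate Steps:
u(t) = 100*t
-4445464 - ((-630602 + u(D(19))) + 662051) = -4445464 - ((-630602 + 100*(10/19)) + 662051) = -4445464 - ((-630602 + 1000/19) + 662051) = -4445464 - (-11980438/19 + 662051) = -4445464 - 1*598531/19 = -4445464 - 598531/19 = -85062347/19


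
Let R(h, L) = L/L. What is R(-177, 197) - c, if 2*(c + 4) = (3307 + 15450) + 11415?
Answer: -15081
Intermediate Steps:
R(h, L) = 1
c = 15082 (c = -4 + ((3307 + 15450) + 11415)/2 = -4 + (18757 + 11415)/2 = -4 + (1/2)*30172 = -4 + 15086 = 15082)
R(-177, 197) - c = 1 - 1*15082 = 1 - 15082 = -15081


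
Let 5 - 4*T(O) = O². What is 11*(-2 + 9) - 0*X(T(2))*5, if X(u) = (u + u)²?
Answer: 77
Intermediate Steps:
T(O) = 5/4 - O²/4
X(u) = 4*u² (X(u) = (2*u)² = 4*u²)
11*(-2 + 9) - 0*X(T(2))*5 = 11*(-2 + 9) - 0*(4*(5/4 - ¼*2²)²)*5 = 11*7 - 0*(4*(5/4 - ¼*4)²)*5 = 77 - 0*(4*(5/4 - 1)²)*5 = 77 - 0*(4*(¼)²)*5 = 77 - 0*(4*(1/16))*5 = 77 - 0*(¼)*5 = 77 - 0*5 = 77 - 1*0 = 77 + 0 = 77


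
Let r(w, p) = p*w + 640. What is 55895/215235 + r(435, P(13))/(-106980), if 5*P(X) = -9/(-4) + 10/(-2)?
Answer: 1571571113/6140224080 ≈ 0.25595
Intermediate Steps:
P(X) = -11/20 (P(X) = (-9/(-4) + 10/(-2))/5 = (-9*(-1/4) + 10*(-1/2))/5 = (9/4 - 5)/5 = (1/5)*(-11/4) = -11/20)
r(w, p) = 640 + p*w
55895/215235 + r(435, P(13))/(-106980) = 55895/215235 + (640 - 11/20*435)/(-106980) = 55895*(1/215235) + (640 - 957/4)*(-1/106980) = 11179/43047 + (1603/4)*(-1/106980) = 11179/43047 - 1603/427920 = 1571571113/6140224080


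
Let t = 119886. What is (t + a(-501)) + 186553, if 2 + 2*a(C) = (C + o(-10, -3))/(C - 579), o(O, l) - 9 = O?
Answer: 330953291/1080 ≈ 3.0644e+5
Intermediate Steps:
o(O, l) = 9 + O
a(C) = -1 + (-1 + C)/(2*(-579 + C)) (a(C) = -1 + ((C + (9 - 10))/(C - 579))/2 = -1 + ((C - 1)/(-579 + C))/2 = -1 + ((-1 + C)/(-579 + C))/2 = -1 + (-1 + C)/(2*(-579 + C)))
(t + a(-501)) + 186553 = (119886 + (1157 - 1*(-501))/(2*(-579 - 501))) + 186553 = (119886 + (1/2)*(1157 + 501)/(-1080)) + 186553 = (119886 + (1/2)*(-1/1080)*1658) + 186553 = (119886 - 829/1080) + 186553 = 129476051/1080 + 186553 = 330953291/1080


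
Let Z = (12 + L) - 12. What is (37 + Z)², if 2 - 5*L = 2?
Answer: 1369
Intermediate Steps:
L = 0 (L = ⅖ - ⅕*2 = ⅖ - ⅖ = 0)
Z = 0 (Z = (12 + 0) - 12 = 12 - 12 = 0)
(37 + Z)² = (37 + 0)² = 37² = 1369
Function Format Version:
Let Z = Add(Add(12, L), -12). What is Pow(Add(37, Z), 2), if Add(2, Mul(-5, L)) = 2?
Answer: 1369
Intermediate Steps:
L = 0 (L = Add(Rational(2, 5), Mul(Rational(-1, 5), 2)) = Add(Rational(2, 5), Rational(-2, 5)) = 0)
Z = 0 (Z = Add(Add(12, 0), -12) = Add(12, -12) = 0)
Pow(Add(37, Z), 2) = Pow(Add(37, 0), 2) = Pow(37, 2) = 1369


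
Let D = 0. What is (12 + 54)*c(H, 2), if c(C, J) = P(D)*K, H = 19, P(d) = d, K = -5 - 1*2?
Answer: 0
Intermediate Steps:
K = -7 (K = -5 - 2 = -7)
c(C, J) = 0 (c(C, J) = 0*(-7) = 0)
(12 + 54)*c(H, 2) = (12 + 54)*0 = 66*0 = 0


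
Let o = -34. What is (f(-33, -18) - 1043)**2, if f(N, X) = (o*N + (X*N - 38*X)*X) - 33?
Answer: 527069764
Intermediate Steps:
f(N, X) = -33 - 34*N + X*(-38*X + N*X) (f(N, X) = (-34*N + (X*N - 38*X)*X) - 33 = (-34*N + (N*X - 38*X)*X) - 33 = (-34*N + (-38*X + N*X)*X) - 33 = (-34*N + X*(-38*X + N*X)) - 33 = -33 - 34*N + X*(-38*X + N*X))
(f(-33, -18) - 1043)**2 = ((-33 - 38*(-18)**2 - 34*(-33) - 33*(-18)**2) - 1043)**2 = ((-33 - 38*324 + 1122 - 33*324) - 1043)**2 = ((-33 - 12312 + 1122 - 10692) - 1043)**2 = (-21915 - 1043)**2 = (-22958)**2 = 527069764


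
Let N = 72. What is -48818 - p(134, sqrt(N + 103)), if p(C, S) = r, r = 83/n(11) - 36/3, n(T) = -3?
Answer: -146335/3 ≈ -48778.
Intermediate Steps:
r = -119/3 (r = 83/(-3) - 36/3 = 83*(-1/3) - 36*1/3 = -83/3 - 12 = -119/3 ≈ -39.667)
p(C, S) = -119/3
-48818 - p(134, sqrt(N + 103)) = -48818 - 1*(-119/3) = -48818 + 119/3 = -146335/3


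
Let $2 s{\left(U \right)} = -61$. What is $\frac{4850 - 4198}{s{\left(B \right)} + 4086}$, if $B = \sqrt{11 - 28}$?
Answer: $\frac{1304}{8111} \approx 0.16077$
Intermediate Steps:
$B = i \sqrt{17}$ ($B = \sqrt{-17} = i \sqrt{17} \approx 4.1231 i$)
$s{\left(U \right)} = - \frac{61}{2}$ ($s{\left(U \right)} = \frac{1}{2} \left(-61\right) = - \frac{61}{2}$)
$\frac{4850 - 4198}{s{\left(B \right)} + 4086} = \frac{4850 - 4198}{- \frac{61}{2} + 4086} = \frac{652}{\frac{8111}{2}} = 652 \cdot \frac{2}{8111} = \frac{1304}{8111}$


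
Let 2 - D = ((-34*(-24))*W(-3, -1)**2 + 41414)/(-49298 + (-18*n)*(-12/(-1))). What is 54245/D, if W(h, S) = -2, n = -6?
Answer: 1301934245/70341 ≈ 18509.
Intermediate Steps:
D = 70341/24001 (D = 2 - (-34*(-24)*(-2)**2 + 41414)/(-49298 + (-18*(-6))*(-12/(-1))) = 2 - (816*4 + 41414)/(-49298 + 108*(-12*(-1))) = 2 - (3264 + 41414)/(-49298 + 108*12) = 2 - 44678/(-49298 + 1296) = 2 - 44678/(-48002) = 2 - 44678*(-1)/48002 = 2 - 1*(-22339/24001) = 2 + 22339/24001 = 70341/24001 ≈ 2.9308)
54245/D = 54245/(70341/24001) = 54245*(24001/70341) = 1301934245/70341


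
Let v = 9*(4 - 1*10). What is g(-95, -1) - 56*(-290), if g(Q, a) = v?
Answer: 16186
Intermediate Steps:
v = -54 (v = 9*(4 - 10) = 9*(-6) = -54)
g(Q, a) = -54
g(-95, -1) - 56*(-290) = -54 - 56*(-290) = -54 + 16240 = 16186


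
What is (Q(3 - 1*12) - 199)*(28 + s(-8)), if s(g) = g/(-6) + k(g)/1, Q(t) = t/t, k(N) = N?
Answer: -4224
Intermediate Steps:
Q(t) = 1
s(g) = 5*g/6 (s(g) = g/(-6) + g/1 = g*(-⅙) + g*1 = -g/6 + g = 5*g/6)
(Q(3 - 1*12) - 199)*(28 + s(-8)) = (1 - 199)*(28 + (⅚)*(-8)) = -198*(28 - 20/3) = -198*64/3 = -4224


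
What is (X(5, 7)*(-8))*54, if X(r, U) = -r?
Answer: 2160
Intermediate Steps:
(X(5, 7)*(-8))*54 = (-1*5*(-8))*54 = -5*(-8)*54 = 40*54 = 2160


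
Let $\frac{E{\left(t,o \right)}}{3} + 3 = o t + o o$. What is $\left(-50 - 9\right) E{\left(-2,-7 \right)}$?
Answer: $-10620$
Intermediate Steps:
$E{\left(t,o \right)} = -9 + 3 o^{2} + 3 o t$ ($E{\left(t,o \right)} = -9 + 3 \left(o t + o o\right) = -9 + 3 \left(o t + o^{2}\right) = -9 + 3 \left(o^{2} + o t\right) = -9 + \left(3 o^{2} + 3 o t\right) = -9 + 3 o^{2} + 3 o t$)
$\left(-50 - 9\right) E{\left(-2,-7 \right)} = \left(-50 - 9\right) \left(-9 + 3 \left(-7\right)^{2} + 3 \left(-7\right) \left(-2\right)\right) = \left(-50 - 9\right) \left(-9 + 3 \cdot 49 + 42\right) = - 59 \left(-9 + 147 + 42\right) = \left(-59\right) 180 = -10620$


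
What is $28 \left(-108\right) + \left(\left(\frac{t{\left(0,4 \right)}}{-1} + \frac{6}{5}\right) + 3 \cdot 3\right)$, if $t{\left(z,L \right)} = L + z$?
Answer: $- \frac{15089}{5} \approx -3017.8$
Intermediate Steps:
$28 \left(-108\right) + \left(\left(\frac{t{\left(0,4 \right)}}{-1} + \frac{6}{5}\right) + 3 \cdot 3\right) = 28 \left(-108\right) + \left(\left(\frac{4 + 0}{-1} + \frac{6}{5}\right) + 3 \cdot 3\right) = -3024 + \left(\left(4 \left(-1\right) + 6 \cdot \frac{1}{5}\right) + 9\right) = -3024 + \left(\left(-4 + \frac{6}{5}\right) + 9\right) = -3024 + \left(- \frac{14}{5} + 9\right) = -3024 + \frac{31}{5} = - \frac{15089}{5}$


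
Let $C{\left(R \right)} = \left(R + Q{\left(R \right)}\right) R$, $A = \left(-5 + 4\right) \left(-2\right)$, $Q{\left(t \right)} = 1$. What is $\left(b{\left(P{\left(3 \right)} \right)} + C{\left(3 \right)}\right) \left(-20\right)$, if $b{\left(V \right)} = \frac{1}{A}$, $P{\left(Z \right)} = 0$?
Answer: $-250$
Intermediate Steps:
$A = 2$ ($A = \left(-1\right) \left(-2\right) = 2$)
$C{\left(R \right)} = R \left(1 + R\right)$ ($C{\left(R \right)} = \left(R + 1\right) R = \left(1 + R\right) R = R \left(1 + R\right)$)
$b{\left(V \right)} = \frac{1}{2}$
$\left(b{\left(P{\left(3 \right)} \right)} + C{\left(3 \right)}\right) \left(-20\right) = \left(\frac{1}{2} + 3 \left(1 + 3\right)\right) \left(-20\right) = \left(\frac{1}{2} + 3 \cdot 4\right) \left(-20\right) = \left(\frac{1}{2} + 12\right) \left(-20\right) = \frac{25}{2} \left(-20\right) = -250$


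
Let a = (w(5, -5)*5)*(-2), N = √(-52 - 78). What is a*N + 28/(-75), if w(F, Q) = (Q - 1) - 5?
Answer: -28/75 + 110*I*√130 ≈ -0.37333 + 1254.2*I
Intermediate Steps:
w(F, Q) = -6 + Q (w(F, Q) = (-1 + Q) - 5 = -6 + Q)
N = I*√130 (N = √(-130) = I*√130 ≈ 11.402*I)
a = 110 (a = ((-6 - 5)*5)*(-2) = -11*5*(-2) = -55*(-2) = 110)
a*N + 28/(-75) = 110*(I*√130) + 28/(-75) = 110*I*√130 + 28*(-1/75) = 110*I*√130 - 28/75 = -28/75 + 110*I*√130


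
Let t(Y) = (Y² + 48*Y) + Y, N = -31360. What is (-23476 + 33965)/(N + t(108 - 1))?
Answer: -10489/14668 ≈ -0.71509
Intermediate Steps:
t(Y) = Y² + 49*Y
(-23476 + 33965)/(N + t(108 - 1)) = (-23476 + 33965)/(-31360 + (108 - 1)*(49 + (108 - 1))) = 10489/(-31360 + 107*(49 + 107)) = 10489/(-31360 + 107*156) = 10489/(-31360 + 16692) = 10489/(-14668) = 10489*(-1/14668) = -10489/14668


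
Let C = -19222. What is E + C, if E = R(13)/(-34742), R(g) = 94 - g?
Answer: -667810805/34742 ≈ -19222.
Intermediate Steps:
E = -81/34742 (E = (94 - 1*13)/(-34742) = (94 - 13)*(-1/34742) = 81*(-1/34742) = -81/34742 ≈ -0.0023315)
E + C = -81/34742 - 19222 = -667810805/34742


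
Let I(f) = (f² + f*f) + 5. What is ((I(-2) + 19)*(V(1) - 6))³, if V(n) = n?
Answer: -4096000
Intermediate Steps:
I(f) = 5 + 2*f² (I(f) = (f² + f²) + 5 = 2*f² + 5 = 5 + 2*f²)
((I(-2) + 19)*(V(1) - 6))³ = (((5 + 2*(-2)²) + 19)*(1 - 6))³ = (((5 + 2*4) + 19)*(-5))³ = (((5 + 8) + 19)*(-5))³ = ((13 + 19)*(-5))³ = (32*(-5))³ = (-160)³ = -4096000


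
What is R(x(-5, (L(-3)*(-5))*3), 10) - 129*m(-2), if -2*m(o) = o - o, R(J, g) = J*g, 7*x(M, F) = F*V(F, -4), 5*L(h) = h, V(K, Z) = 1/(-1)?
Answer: -90/7 ≈ -12.857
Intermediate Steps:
V(K, Z) = -1
L(h) = h/5
x(M, F) = -F/7 (x(M, F) = (F*(-1))/7 = (-F)/7 = -F/7)
m(o) = 0 (m(o) = -(o - o)/2 = -½*0 = 0)
R(x(-5, (L(-3)*(-5))*3), 10) - 129*m(-2) = -((⅕)*(-3))*(-5)*3/7*10 - 129*0 = -(-⅗*(-5))*3/7*10 + 0 = -3*3/7*10 + 0 = -⅐*9*10 + 0 = -9/7*10 + 0 = -90/7 + 0 = -90/7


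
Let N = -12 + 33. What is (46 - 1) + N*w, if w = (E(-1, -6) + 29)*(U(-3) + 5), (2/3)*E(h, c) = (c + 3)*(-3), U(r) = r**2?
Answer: 12540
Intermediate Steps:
N = 21
E(h, c) = -27/2 - 9*c/2 (E(h, c) = 3*((c + 3)*(-3))/2 = 3*((3 + c)*(-3))/2 = 3*(-9 - 3*c)/2 = -27/2 - 9*c/2)
w = 595 (w = ((-27/2 - 9/2*(-6)) + 29)*((-3)**2 + 5) = ((-27/2 + 27) + 29)*(9 + 5) = (27/2 + 29)*14 = (85/2)*14 = 595)
(46 - 1) + N*w = (46 - 1) + 21*595 = 45 + 12495 = 12540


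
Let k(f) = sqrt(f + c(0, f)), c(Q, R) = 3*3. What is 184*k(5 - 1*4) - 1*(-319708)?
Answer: 319708 + 184*sqrt(10) ≈ 3.2029e+5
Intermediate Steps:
c(Q, R) = 9
k(f) = sqrt(9 + f) (k(f) = sqrt(f + 9) = sqrt(9 + f))
184*k(5 - 1*4) - 1*(-319708) = 184*sqrt(9 + (5 - 1*4)) - 1*(-319708) = 184*sqrt(9 + (5 - 4)) + 319708 = 184*sqrt(9 + 1) + 319708 = 184*sqrt(10) + 319708 = 319708 + 184*sqrt(10)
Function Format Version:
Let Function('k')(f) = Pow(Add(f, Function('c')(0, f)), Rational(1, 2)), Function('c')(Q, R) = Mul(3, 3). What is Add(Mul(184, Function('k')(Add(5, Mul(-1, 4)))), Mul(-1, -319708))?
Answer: Add(319708, Mul(184, Pow(10, Rational(1, 2)))) ≈ 3.2029e+5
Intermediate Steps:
Function('c')(Q, R) = 9
Function('k')(f) = Pow(Add(9, f), Rational(1, 2)) (Function('k')(f) = Pow(Add(f, 9), Rational(1, 2)) = Pow(Add(9, f), Rational(1, 2)))
Add(Mul(184, Function('k')(Add(5, Mul(-1, 4)))), Mul(-1, -319708)) = Add(Mul(184, Pow(Add(9, Add(5, Mul(-1, 4))), Rational(1, 2))), Mul(-1, -319708)) = Add(Mul(184, Pow(Add(9, Add(5, -4)), Rational(1, 2))), 319708) = Add(Mul(184, Pow(Add(9, 1), Rational(1, 2))), 319708) = Add(Mul(184, Pow(10, Rational(1, 2))), 319708) = Add(319708, Mul(184, Pow(10, Rational(1, 2))))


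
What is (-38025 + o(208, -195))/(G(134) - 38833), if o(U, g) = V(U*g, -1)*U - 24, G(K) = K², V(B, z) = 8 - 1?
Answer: 36593/20877 ≈ 1.7528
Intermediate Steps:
V(B, z) = 7
o(U, g) = -24 + 7*U (o(U, g) = 7*U - 24 = -24 + 7*U)
(-38025 + o(208, -195))/(G(134) - 38833) = (-38025 + (-24 + 7*208))/(134² - 38833) = (-38025 + (-24 + 1456))/(17956 - 38833) = (-38025 + 1432)/(-20877) = -36593*(-1/20877) = 36593/20877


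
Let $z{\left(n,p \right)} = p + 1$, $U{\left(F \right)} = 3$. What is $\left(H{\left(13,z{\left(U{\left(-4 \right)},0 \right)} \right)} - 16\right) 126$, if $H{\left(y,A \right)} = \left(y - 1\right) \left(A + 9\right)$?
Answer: $13104$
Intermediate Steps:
$z{\left(n,p \right)} = 1 + p$
$H{\left(y,A \right)} = \left(-1 + y\right) \left(9 + A\right)$
$\left(H{\left(13,z{\left(U{\left(-4 \right)},0 \right)} \right)} - 16\right) 126 = \left(\left(-9 - \left(1 + 0\right) + 9 \cdot 13 + \left(1 + 0\right) 13\right) - 16\right) 126 = \left(\left(-9 - 1 + 117 + 1 \cdot 13\right) - 16\right) 126 = \left(\left(-9 - 1 + 117 + 13\right) - 16\right) 126 = \left(120 - 16\right) 126 = 104 \cdot 126 = 13104$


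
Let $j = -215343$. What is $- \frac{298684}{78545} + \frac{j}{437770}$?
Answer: $- \frac{29533802123}{6876928930} \approx -4.2946$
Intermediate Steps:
$- \frac{298684}{78545} + \frac{j}{437770} = - \frac{298684}{78545} - \frac{215343}{437770} = - \frac{29533802123}{6876928930}$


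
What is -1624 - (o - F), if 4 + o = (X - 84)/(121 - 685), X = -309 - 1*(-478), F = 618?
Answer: -565043/564 ≈ -1001.8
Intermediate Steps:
X = 169 (X = -309 + 478 = 169)
o = -2341/564 (o = -4 + (169 - 84)/(121 - 685) = -4 + 85/(-564) = -4 + 85*(-1/564) = -4 - 85/564 = -2341/564 ≈ -4.1507)
-1624 - (o - F) = -1624 - (-2341/564 - 1*618) = -1624 - (-2341/564 - 618) = -1624 - 1*(-350893/564) = -1624 + 350893/564 = -565043/564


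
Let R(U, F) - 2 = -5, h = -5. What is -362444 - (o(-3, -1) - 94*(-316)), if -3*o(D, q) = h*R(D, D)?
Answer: -392143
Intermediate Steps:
R(U, F) = -3 (R(U, F) = 2 - 5 = -3)
o(D, q) = -5 (o(D, q) = -(-5)*(-3)/3 = -1/3*15 = -5)
-362444 - (o(-3, -1) - 94*(-316)) = -362444 - (-5 - 94*(-316)) = -362444 - (-5 + 29704) = -362444 - 1*29699 = -362444 - 29699 = -392143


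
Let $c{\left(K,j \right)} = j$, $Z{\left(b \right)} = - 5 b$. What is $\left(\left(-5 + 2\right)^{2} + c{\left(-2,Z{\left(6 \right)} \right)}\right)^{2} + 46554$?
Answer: $46995$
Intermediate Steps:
$\left(\left(-5 + 2\right)^{2} + c{\left(-2,Z{\left(6 \right)} \right)}\right)^{2} + 46554 = \left(\left(-5 + 2\right)^{2} - 30\right)^{2} + 46554 = \left(\left(-3\right)^{2} - 30\right)^{2} + 46554 = \left(9 - 30\right)^{2} + 46554 = \left(-21\right)^{2} + 46554 = 441 + 46554 = 46995$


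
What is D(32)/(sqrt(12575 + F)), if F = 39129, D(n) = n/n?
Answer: sqrt(12926)/25852 ≈ 0.0043978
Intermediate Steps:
D(n) = 1
D(32)/(sqrt(12575 + F)) = 1/sqrt(12575 + 39129) = 1/sqrt(51704) = 1/(2*sqrt(12926)) = 1*(sqrt(12926)/25852) = sqrt(12926)/25852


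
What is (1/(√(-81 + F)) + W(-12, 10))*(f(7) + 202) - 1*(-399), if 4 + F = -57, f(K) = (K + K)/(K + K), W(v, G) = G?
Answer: 2429 - 203*I*√142/142 ≈ 2429.0 - 17.035*I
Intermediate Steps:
f(K) = 1 (f(K) = (2*K)/((2*K)) = (2*K)*(1/(2*K)) = 1)
F = -61 (F = -4 - 57 = -61)
(1/(√(-81 + F)) + W(-12, 10))*(f(7) + 202) - 1*(-399) = (1/(√(-81 - 61)) + 10)*(1 + 202) - 1*(-399) = (1/(√(-142)) + 10)*203 + 399 = (1/(I*√142) + 10)*203 + 399 = (-I*√142/142 + 10)*203 + 399 = (10 - I*√142/142)*203 + 399 = (2030 - 203*I*√142/142) + 399 = 2429 - 203*I*√142/142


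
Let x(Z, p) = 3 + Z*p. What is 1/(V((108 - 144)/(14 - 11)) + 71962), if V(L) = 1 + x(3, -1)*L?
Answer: 1/71963 ≈ 1.3896e-5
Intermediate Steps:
V(L) = 1 (V(L) = 1 + (3 + 3*(-1))*L = 1 + (3 - 3)*L = 1 + 0*L = 1 + 0 = 1)
1/(V((108 - 144)/(14 - 11)) + 71962) = 1/(1 + 71962) = 1/71963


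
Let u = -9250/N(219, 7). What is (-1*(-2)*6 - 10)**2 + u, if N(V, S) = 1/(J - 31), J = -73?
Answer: 962004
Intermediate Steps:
N(V, S) = -1/104 (N(V, S) = 1/(-73 - 31) = 1/(-104) = -1/104)
u = 962000 (u = -9250/(-1/104) = -9250*(-104) = 962000)
(-1*(-2)*6 - 10)**2 + u = (-1*(-2)*6 - 10)**2 + 962000 = (2*6 - 10)**2 + 962000 = (12 - 10)**2 + 962000 = 2**2 + 962000 = 4 + 962000 = 962004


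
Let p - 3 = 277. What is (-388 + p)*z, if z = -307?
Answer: 33156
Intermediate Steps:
p = 280 (p = 3 + 277 = 280)
(-388 + p)*z = (-388 + 280)*(-307) = -108*(-307) = 33156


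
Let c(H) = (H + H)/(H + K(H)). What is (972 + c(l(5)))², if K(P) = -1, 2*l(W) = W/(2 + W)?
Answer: 76352644/81 ≈ 9.4263e+5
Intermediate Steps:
l(W) = W/(2*(2 + W)) (l(W) = (W/(2 + W))/2 = W/(2*(2 + W)))
c(H) = 2*H/(-1 + H) (c(H) = (H + H)/(H - 1) = (2*H)/(-1 + H) = 2*H/(-1 + H))
(972 + c(l(5)))² = (972 + 2*((½)*5/(2 + 5))/(-1 + (½)*5/(2 + 5)))² = (972 + 2*((½)*5/7)/(-1 + (½)*5/7))² = (972 + 2*((½)*5*(⅐))/(-1 + (½)*5*(⅐)))² = (972 + 2*(5/14)/(-1 + 5/14))² = (972 + 2*(5/14)/(-9/14))² = (972 + 2*(5/14)*(-14/9))² = (972 - 10/9)² = (8738/9)² = 76352644/81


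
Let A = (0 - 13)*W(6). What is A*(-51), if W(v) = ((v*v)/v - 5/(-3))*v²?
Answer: 182988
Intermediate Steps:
W(v) = v²*(5/3 + v) (W(v) = (v²/v - 5*(-⅓))*v² = (v + 5/3)*v² = (5/3 + v)*v² = v²*(5/3 + v))
A = -3588 (A = (0 - 13)*(6²*(5/3 + 6)) = -468*23/3 = -13*276 = -3588)
A*(-51) = -3588*(-51) = 182988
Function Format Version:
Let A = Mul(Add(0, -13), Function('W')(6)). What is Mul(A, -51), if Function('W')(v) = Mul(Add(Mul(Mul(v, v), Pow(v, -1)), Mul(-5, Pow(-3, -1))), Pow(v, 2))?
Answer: 182988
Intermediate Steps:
Function('W')(v) = Mul(Pow(v, 2), Add(Rational(5, 3), v)) (Function('W')(v) = Mul(Add(Mul(Pow(v, 2), Pow(v, -1)), Mul(-5, Rational(-1, 3))), Pow(v, 2)) = Mul(Add(v, Rational(5, 3)), Pow(v, 2)) = Mul(Add(Rational(5, 3), v), Pow(v, 2)) = Mul(Pow(v, 2), Add(Rational(5, 3), v)))
A = -3588 (A = Mul(Add(0, -13), Mul(Pow(6, 2), Add(Rational(5, 3), 6))) = Mul(-13, Mul(36, Rational(23, 3))) = Mul(-13, 276) = -3588)
Mul(A, -51) = Mul(-3588, -51) = 182988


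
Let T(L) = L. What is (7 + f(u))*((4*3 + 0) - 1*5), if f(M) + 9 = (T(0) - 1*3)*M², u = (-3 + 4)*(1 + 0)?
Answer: -35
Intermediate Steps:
u = 1 (u = 1*1 = 1)
f(M) = -9 - 3*M² (f(M) = -9 + (0 - 1*3)*M² = -9 + (0 - 3)*M² = -9 - 3*M²)
(7 + f(u))*((4*3 + 0) - 1*5) = (7 + (-9 - 3*1²))*((4*3 + 0) - 1*5) = (7 + (-9 - 3*1))*((12 + 0) - 5) = (7 + (-9 - 3))*(12 - 5) = (7 - 12)*7 = -5*7 = -35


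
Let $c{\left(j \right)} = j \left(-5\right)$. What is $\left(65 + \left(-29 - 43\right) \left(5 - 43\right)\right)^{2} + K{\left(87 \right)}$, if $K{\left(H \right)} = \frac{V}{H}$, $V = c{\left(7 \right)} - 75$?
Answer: $\frac{682567177}{87} \approx 7.8456 \cdot 10^{6}$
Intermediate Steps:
$c{\left(j \right)} = - 5 j$
$V = -110$ ($V = \left(-5\right) 7 - 75 = -35 - 75 = -110$)
$K{\left(H \right)} = - \frac{110}{H}$
$\left(65 + \left(-29 - 43\right) \left(5 - 43\right)\right)^{2} + K{\left(87 \right)} = \left(65 + \left(-29 - 43\right) \left(5 - 43\right)\right)^{2} - \frac{110}{87} = \left(65 - -2736\right)^{2} - \frac{110}{87} = \left(65 + 2736\right)^{2} - \frac{110}{87} = 2801^{2} - \frac{110}{87} = 7845601 - \frac{110}{87} = \frac{682567177}{87}$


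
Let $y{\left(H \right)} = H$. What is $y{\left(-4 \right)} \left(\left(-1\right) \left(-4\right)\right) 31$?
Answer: $-496$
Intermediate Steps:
$y{\left(-4 \right)} \left(\left(-1\right) \left(-4\right)\right) 31 = - 4 \left(\left(-1\right) \left(-4\right)\right) 31 = \left(-4\right) 4 \cdot 31 = \left(-16\right) 31 = -496$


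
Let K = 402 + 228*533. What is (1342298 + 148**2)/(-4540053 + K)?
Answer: -21654/70129 ≈ -0.30877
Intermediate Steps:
K = 121926 (K = 402 + 121524 = 121926)
(1342298 + 148**2)/(-4540053 + K) = (1342298 + 148**2)/(-4540053 + 121926) = (1342298 + 21904)/(-4418127) = 1364202*(-1/4418127) = -21654/70129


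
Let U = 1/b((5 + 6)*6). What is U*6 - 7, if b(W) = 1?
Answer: -1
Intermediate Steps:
U = 1 (U = 1/1 = 1)
U*6 - 7 = 1*6 - 7 = 6 - 7 = -1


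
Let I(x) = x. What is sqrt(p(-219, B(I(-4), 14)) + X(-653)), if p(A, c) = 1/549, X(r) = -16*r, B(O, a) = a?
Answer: sqrt(349893133)/183 ≈ 102.22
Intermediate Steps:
p(A, c) = 1/549
sqrt(p(-219, B(I(-4), 14)) + X(-653)) = sqrt(1/549 - 16*(-653)) = sqrt(1/549 + 10448) = sqrt(5735953/549) = sqrt(349893133)/183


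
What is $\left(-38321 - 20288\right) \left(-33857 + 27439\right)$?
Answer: $376152562$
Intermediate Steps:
$\left(-38321 - 20288\right) \left(-33857 + 27439\right) = \left(-38321 - 20288\right) \left(-6418\right) = \left(-58609\right) \left(-6418\right) = 376152562$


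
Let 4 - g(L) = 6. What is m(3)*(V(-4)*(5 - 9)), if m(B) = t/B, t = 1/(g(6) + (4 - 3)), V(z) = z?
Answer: -16/3 ≈ -5.3333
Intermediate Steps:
g(L) = -2 (g(L) = 4 - 1*6 = 4 - 6 = -2)
t = -1 (t = 1/(-2 + (4 - 3)) = 1/(-2 + 1) = 1/(-1) = -1)
m(B) = -1/B
m(3)*(V(-4)*(5 - 9)) = (-1/3)*(-4*(5 - 9)) = (-1*⅓)*(-4*(-4)) = -⅓*16 = -16/3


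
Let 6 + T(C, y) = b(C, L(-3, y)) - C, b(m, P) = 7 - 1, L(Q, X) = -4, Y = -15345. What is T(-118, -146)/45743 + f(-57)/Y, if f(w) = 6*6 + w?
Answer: 923771/233975445 ≈ 0.0039482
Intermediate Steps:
b(m, P) = 6
f(w) = 36 + w
T(C, y) = -C (T(C, y) = -6 + (6 - C) = -C)
T(-118, -146)/45743 + f(-57)/Y = -1*(-118)/45743 + (36 - 57)/(-15345) = 118*(1/45743) - 21*(-1/15345) = 118/45743 + 7/5115 = 923771/233975445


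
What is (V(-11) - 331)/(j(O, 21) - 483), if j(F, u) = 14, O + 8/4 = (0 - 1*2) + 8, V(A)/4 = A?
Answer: 375/469 ≈ 0.79957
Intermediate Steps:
V(A) = 4*A
O = 4 (O = -2 + ((0 - 1*2) + 8) = -2 + ((0 - 2) + 8) = -2 + (-2 + 8) = -2 + 6 = 4)
(V(-11) - 331)/(j(O, 21) - 483) = (4*(-11) - 331)/(14 - 483) = (-44 - 331)/(-469) = -375*(-1/469) = 375/469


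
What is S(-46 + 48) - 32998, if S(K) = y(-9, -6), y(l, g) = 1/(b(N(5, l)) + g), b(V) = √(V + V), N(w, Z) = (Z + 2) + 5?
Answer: -659963/20 - I/20 ≈ -32998.0 - 0.05*I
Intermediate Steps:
N(w, Z) = 7 + Z (N(w, Z) = (2 + Z) + 5 = 7 + Z)
b(V) = √2*√V (b(V) = √(2*V) = √2*√V)
y(l, g) = 1/(g + √2*√(7 + l)) (y(l, g) = 1/(√2*√(7 + l) + g) = 1/(g + √2*√(7 + l)))
S(K) = (-6 - 2*I)/40 (S(K) = 1/(-6 + √2*√(7 - 9)) = 1/(-6 + √2*√(-2)) = 1/(-6 + √2*(I*√2)) = 1/(-6 + 2*I) = (-6 - 2*I)/40)
S(-46 + 48) - 32998 = (-3/20 - I/20) - 32998 = -659963/20 - I/20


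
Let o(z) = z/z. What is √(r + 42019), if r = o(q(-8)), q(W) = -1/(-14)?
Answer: 2*√10505 ≈ 204.99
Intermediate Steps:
q(W) = 1/14 (q(W) = -1*(-1/14) = 1/14)
o(z) = 1
r = 1
√(r + 42019) = √(1 + 42019) = √42020 = 2*√10505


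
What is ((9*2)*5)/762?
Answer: 15/127 ≈ 0.11811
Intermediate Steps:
((9*2)*5)/762 = (18*5)*(1/762) = 90*(1/762) = 15/127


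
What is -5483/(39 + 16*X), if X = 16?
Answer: -5483/295 ≈ -18.586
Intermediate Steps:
-5483/(39 + 16*X) = -5483/(39 + 16*16) = -5483/(39 + 256) = -5483/295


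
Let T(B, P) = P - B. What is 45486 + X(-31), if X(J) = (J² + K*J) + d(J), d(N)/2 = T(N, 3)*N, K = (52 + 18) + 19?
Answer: 41580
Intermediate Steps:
K = 89 (K = 70 + 19 = 89)
d(N) = 2*N*(3 - N) (d(N) = 2*((3 - N)*N) = 2*(N*(3 - N)) = 2*N*(3 - N))
X(J) = J² + 89*J + 2*J*(3 - J) (X(J) = (J² + 89*J) + 2*J*(3 - J) = J² + 89*J + 2*J*(3 - J))
45486 + X(-31) = 45486 - 31*(95 - 1*(-31)) = 45486 - 31*(95 + 31) = 45486 - 31*126 = 45486 - 3906 = 41580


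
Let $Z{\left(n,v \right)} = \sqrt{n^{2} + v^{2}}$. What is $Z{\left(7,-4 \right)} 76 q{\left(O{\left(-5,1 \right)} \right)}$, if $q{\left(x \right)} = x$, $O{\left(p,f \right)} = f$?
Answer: $76 \sqrt{65} \approx 612.73$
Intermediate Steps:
$Z{\left(7,-4 \right)} 76 q{\left(O{\left(-5,1 \right)} \right)} = \sqrt{7^{2} + \left(-4\right)^{2}} \cdot 76 \cdot 1 = \sqrt{49 + 16} \cdot 76 \cdot 1 = \sqrt{65} \cdot 76 \cdot 1 = 76 \sqrt{65} \cdot 1 = 76 \sqrt{65}$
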